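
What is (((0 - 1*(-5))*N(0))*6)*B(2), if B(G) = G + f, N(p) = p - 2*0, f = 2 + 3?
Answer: 0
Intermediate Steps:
f = 5
N(p) = p (N(p) = p + 0 = p)
B(G) = 5 + G (B(G) = G + 5 = 5 + G)
(((0 - 1*(-5))*N(0))*6)*B(2) = (((0 - 1*(-5))*0)*6)*(5 + 2) = (((0 + 5)*0)*6)*7 = ((5*0)*6)*7 = (0*6)*7 = 0*7 = 0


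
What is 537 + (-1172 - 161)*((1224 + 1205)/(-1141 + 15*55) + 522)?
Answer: -216473467/316 ≈ -6.8504e+5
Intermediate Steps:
537 + (-1172 - 161)*((1224 + 1205)/(-1141 + 15*55) + 522) = 537 - 1333*(2429/(-1141 + 825) + 522) = 537 - 1333*(2429/(-316) + 522) = 537 - 1333*(2429*(-1/316) + 522) = 537 - 1333*(-2429/316 + 522) = 537 - 1333*162523/316 = 537 - 216643159/316 = -216473467/316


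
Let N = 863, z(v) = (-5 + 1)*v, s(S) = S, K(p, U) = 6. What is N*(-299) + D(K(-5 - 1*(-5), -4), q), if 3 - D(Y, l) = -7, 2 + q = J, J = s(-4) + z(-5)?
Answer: -258027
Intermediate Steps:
z(v) = -4*v
J = 16 (J = -4 - 4*(-5) = -4 + 20 = 16)
q = 14 (q = -2 + 16 = 14)
D(Y, l) = 10 (D(Y, l) = 3 - 1*(-7) = 3 + 7 = 10)
N*(-299) + D(K(-5 - 1*(-5), -4), q) = 863*(-299) + 10 = -258037 + 10 = -258027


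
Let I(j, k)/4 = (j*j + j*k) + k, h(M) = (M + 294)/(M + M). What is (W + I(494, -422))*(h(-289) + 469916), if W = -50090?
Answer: 12289602961421/289 ≈ 4.2525e+10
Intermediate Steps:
h(M) = (294 + M)/(2*M) (h(M) = (294 + M)/((2*M)) = (294 + M)*(1/(2*M)) = (294 + M)/(2*M))
I(j, k) = 4*k + 4*j² + 4*j*k (I(j, k) = 4*((j*j + j*k) + k) = 4*((j² + j*k) + k) = 4*(k + j² + j*k) = 4*k + 4*j² + 4*j*k)
(W + I(494, -422))*(h(-289) + 469916) = (-50090 + (4*(-422) + 4*494² + 4*494*(-422)))*((½)*(294 - 289)/(-289) + 469916) = (-50090 + (-1688 + 4*244036 - 833872))*((½)*(-1/289)*5 + 469916) = (-50090 + (-1688 + 976144 - 833872))*(-5/578 + 469916) = (-50090 + 140584)*(271611443/578) = 90494*(271611443/578) = 12289602961421/289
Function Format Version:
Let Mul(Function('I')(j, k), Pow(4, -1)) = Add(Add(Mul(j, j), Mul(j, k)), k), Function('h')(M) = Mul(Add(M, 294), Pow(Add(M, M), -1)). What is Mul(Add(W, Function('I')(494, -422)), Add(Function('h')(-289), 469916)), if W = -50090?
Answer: Rational(12289602961421, 289) ≈ 4.2525e+10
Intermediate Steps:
Function('h')(M) = Mul(Rational(1, 2), Pow(M, -1), Add(294, M)) (Function('h')(M) = Mul(Add(294, M), Pow(Mul(2, M), -1)) = Mul(Add(294, M), Mul(Rational(1, 2), Pow(M, -1))) = Mul(Rational(1, 2), Pow(M, -1), Add(294, M)))
Function('I')(j, k) = Add(Mul(4, k), Mul(4, Pow(j, 2)), Mul(4, j, k)) (Function('I')(j, k) = Mul(4, Add(Add(Mul(j, j), Mul(j, k)), k)) = Mul(4, Add(Add(Pow(j, 2), Mul(j, k)), k)) = Mul(4, Add(k, Pow(j, 2), Mul(j, k))) = Add(Mul(4, k), Mul(4, Pow(j, 2)), Mul(4, j, k)))
Mul(Add(W, Function('I')(494, -422)), Add(Function('h')(-289), 469916)) = Mul(Add(-50090, Add(Mul(4, -422), Mul(4, Pow(494, 2)), Mul(4, 494, -422))), Add(Mul(Rational(1, 2), Pow(-289, -1), Add(294, -289)), 469916)) = Mul(Add(-50090, Add(-1688, Mul(4, 244036), -833872)), Add(Mul(Rational(1, 2), Rational(-1, 289), 5), 469916)) = Mul(Add(-50090, Add(-1688, 976144, -833872)), Add(Rational(-5, 578), 469916)) = Mul(Add(-50090, 140584), Rational(271611443, 578)) = Mul(90494, Rational(271611443, 578)) = Rational(12289602961421, 289)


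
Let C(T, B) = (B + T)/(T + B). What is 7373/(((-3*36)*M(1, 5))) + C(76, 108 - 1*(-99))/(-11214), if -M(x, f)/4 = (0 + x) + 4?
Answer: 4593259/1345680 ≈ 3.4133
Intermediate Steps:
M(x, f) = -16 - 4*x (M(x, f) = -4*((0 + x) + 4) = -4*(x + 4) = -4*(4 + x) = -16 - 4*x)
C(T, B) = 1 (C(T, B) = (B + T)/(B + T) = 1)
7373/(((-3*36)*M(1, 5))) + C(76, 108 - 1*(-99))/(-11214) = 7373/(((-3*36)*(-16 - 4*1))) + 1/(-11214) = 7373/((-108*(-16 - 4))) + 1*(-1/11214) = 7373/((-108*(-20))) - 1/11214 = 7373/2160 - 1/11214 = 4593259/1345680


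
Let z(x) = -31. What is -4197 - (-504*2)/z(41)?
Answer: -131115/31 ≈ -4229.5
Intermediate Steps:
-4197 - (-504*2)/z(41) = -4197 - (-504*2)/(-31) = -4197 - (-1008)*(-1)/31 = -4197 - 1*1008/31 = -4197 - 1008/31 = -131115/31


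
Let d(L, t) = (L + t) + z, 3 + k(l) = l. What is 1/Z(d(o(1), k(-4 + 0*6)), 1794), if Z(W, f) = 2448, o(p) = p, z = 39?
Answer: 1/2448 ≈ 0.00040850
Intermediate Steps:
k(l) = -3 + l
d(L, t) = 39 + L + t (d(L, t) = (L + t) + 39 = 39 + L + t)
1/Z(d(o(1), k(-4 + 0*6)), 1794) = 1/2448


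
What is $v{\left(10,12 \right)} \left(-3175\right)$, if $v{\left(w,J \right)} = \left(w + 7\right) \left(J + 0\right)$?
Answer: $-647700$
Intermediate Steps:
$v{\left(w,J \right)} = J \left(7 + w\right)$ ($v{\left(w,J \right)} = \left(7 + w\right) J = J \left(7 + w\right)$)
$v{\left(10,12 \right)} \left(-3175\right) = 12 \left(7 + 10\right) \left(-3175\right) = 12 \cdot 17 \left(-3175\right) = 204 \left(-3175\right) = -647700$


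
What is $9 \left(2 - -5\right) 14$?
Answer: $882$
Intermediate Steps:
$9 \left(2 - -5\right) 14 = 9 \left(2 + 5\right) 14 = 9 \cdot 7 \cdot 14 = 63 \cdot 14 = 882$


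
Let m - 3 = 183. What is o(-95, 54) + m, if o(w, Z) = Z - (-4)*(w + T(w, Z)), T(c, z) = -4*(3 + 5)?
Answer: -268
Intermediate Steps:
T(c, z) = -32 (T(c, z) = -4*8 = -32)
m = 186 (m = 3 + 183 = 186)
o(w, Z) = -128 + Z + 4*w (o(w, Z) = Z - (-4)*(w - 32) = Z - (-4)*(-32 + w) = Z - (128 - 4*w) = Z + (-128 + 4*w) = -128 + Z + 4*w)
o(-95, 54) + m = (-128 + 54 + 4*(-95)) + 186 = (-128 + 54 - 380) + 186 = -454 + 186 = -268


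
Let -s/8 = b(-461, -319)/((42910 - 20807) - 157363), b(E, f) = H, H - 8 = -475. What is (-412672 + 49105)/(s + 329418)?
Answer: -12294018105/11139268736 ≈ -1.1037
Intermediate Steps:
H = -467 (H = 8 - 475 = -467)
b(E, f) = -467
s = -934/33815 (s = -(-3736)/((42910 - 20807) - 157363) = -(-3736)/(22103 - 157363) = -(-3736)/(-135260) = -(-3736)*(-1)/135260 = -8*467/135260 = -934/33815 ≈ -0.027621)
(-412672 + 49105)/(s + 329418) = (-412672 + 49105)/(-934/33815 + 329418) = -363567/11139268736/33815 = -363567*33815/11139268736 = -12294018105/11139268736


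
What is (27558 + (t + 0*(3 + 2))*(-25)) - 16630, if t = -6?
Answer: 11078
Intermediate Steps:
(27558 + (t + 0*(3 + 2))*(-25)) - 16630 = (27558 + (-6 + 0*(3 + 2))*(-25)) - 16630 = (27558 + (-6 + 0*5)*(-25)) - 16630 = (27558 + (-6 + 0)*(-25)) - 16630 = (27558 - 6*(-25)) - 16630 = (27558 + 150) - 16630 = 27708 - 16630 = 11078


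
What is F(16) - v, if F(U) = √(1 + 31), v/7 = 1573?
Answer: -11011 + 4*√2 ≈ -11005.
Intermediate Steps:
v = 11011 (v = 7*1573 = 11011)
F(U) = 4*√2 (F(U) = √32 = 4*√2)
F(16) - v = 4*√2 - 1*11011 = 4*√2 - 11011 = -11011 + 4*√2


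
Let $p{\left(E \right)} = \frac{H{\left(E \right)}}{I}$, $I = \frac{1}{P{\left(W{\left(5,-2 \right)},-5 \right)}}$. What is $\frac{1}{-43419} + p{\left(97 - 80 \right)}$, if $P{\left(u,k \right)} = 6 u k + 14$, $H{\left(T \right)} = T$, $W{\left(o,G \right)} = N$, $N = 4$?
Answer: $- \frac{78241039}{43419} \approx -1802.0$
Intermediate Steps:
$W{\left(o,G \right)} = 4$
$P{\left(u,k \right)} = 14 + 6 k u$ ($P{\left(u,k \right)} = 6 k u + 14 = 14 + 6 k u$)
$I = - \frac{1}{106}$ ($I = \frac{1}{14 + 6 \left(-5\right) 4} = \frac{1}{14 - 120} = \frac{1}{-106} = - \frac{1}{106} \approx -0.009434$)
$p{\left(E \right)} = - 106 E$ ($p{\left(E \right)} = \frac{E}{- \frac{1}{106}} = E \left(-106\right) = - 106 E$)
$\frac{1}{-43419} + p{\left(97 - 80 \right)} = \frac{1}{-43419} - 106 \left(97 - 80\right) = - \frac{1}{43419} - 1802 = - \frac{78241039}{43419}$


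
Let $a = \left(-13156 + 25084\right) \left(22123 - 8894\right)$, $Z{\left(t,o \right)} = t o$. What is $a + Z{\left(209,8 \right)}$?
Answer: $157797184$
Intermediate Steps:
$Z{\left(t,o \right)} = o t$
$a = 157795512$ ($a = 11928 \cdot 13229 = 157795512$)
$a + Z{\left(209,8 \right)} = 157795512 + 8 \cdot 209 = 157795512 + 1672 = 157797184$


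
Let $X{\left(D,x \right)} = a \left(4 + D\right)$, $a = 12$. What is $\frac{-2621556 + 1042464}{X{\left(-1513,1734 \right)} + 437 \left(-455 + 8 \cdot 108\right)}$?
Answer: $- \frac{1579092}{160625} \approx -9.8309$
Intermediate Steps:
$X{\left(D,x \right)} = 48 + 12 D$ ($X{\left(D,x \right)} = 12 \left(4 + D\right) = 48 + 12 D$)
$\frac{-2621556 + 1042464}{X{\left(-1513,1734 \right)} + 437 \left(-455 + 8 \cdot 108\right)} = \frac{-2621556 + 1042464}{\left(48 + 12 \left(-1513\right)\right) + 437 \left(-455 + 8 \cdot 108\right)} = - \frac{1579092}{\left(48 - 18156\right) + 437 \left(-455 + 864\right)} = - \frac{1579092}{-18108 + 437 \cdot 409} = - \frac{1579092}{-18108 + 178733} = - \frac{1579092}{160625}$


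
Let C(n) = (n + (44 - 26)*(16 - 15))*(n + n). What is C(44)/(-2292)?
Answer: -1364/573 ≈ -2.3805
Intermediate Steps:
C(n) = 2*n*(18 + n) (C(n) = (n + 18*1)*(2*n) = (n + 18)*(2*n) = (18 + n)*(2*n) = 2*n*(18 + n))
C(44)/(-2292) = (2*44*(18 + 44))/(-2292) = (2*44*62)*(-1/2292) = 5456*(-1/2292) = -1364/573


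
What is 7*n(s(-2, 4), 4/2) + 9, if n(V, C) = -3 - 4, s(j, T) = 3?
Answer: -40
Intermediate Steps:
n(V, C) = -7
7*n(s(-2, 4), 4/2) + 9 = 7*(-7) + 9 = -49 + 9 = -40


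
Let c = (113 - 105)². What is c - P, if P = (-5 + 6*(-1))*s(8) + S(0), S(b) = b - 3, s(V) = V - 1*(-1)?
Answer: 166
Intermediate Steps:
s(V) = 1 + V (s(V) = V + 1 = 1 + V)
S(b) = -3 + b
P = -102 (P = (-5 + 6*(-1))*(1 + 8) + (-3 + 0) = (-5 - 6)*9 - 3 = -11*9 - 3 = -99 - 3 = -102)
c = 64 (c = 8² = 64)
c - P = 64 - 1*(-102) = 64 + 102 = 166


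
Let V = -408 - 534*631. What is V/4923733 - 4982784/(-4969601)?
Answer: 22857343480110/24468988440533 ≈ 0.93414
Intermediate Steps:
V = -337362 (V = -408 - 336954 = -337362)
V/4923733 - 4982784/(-4969601) = -337362/4923733 - 4982784/(-4969601) = -337362*1/4923733 - 4982784*(-1/4969601) = -337362/4923733 + 4982784/4969601 = 22857343480110/24468988440533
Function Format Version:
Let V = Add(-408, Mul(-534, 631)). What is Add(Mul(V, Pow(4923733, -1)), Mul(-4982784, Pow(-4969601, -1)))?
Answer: Rational(22857343480110, 24468988440533) ≈ 0.93414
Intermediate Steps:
V = -337362 (V = Add(-408, -336954) = -337362)
Add(Mul(V, Pow(4923733, -1)), Mul(-4982784, Pow(-4969601, -1))) = Add(Mul(-337362, Pow(4923733, -1)), Mul(-4982784, Pow(-4969601, -1))) = Add(Mul(-337362, Rational(1, 4923733)), Mul(-4982784, Rational(-1, 4969601))) = Add(Rational(-337362, 4923733), Rational(4982784, 4969601)) = Rational(22857343480110, 24468988440533)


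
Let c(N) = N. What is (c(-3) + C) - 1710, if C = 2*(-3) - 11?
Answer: -1730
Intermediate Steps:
C = -17 (C = -6 - 11 = -17)
(c(-3) + C) - 1710 = (-3 - 17) - 1710 = -20 - 1710 = -1730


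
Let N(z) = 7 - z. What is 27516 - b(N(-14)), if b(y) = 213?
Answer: 27303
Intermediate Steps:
27516 - b(N(-14)) = 27516 - 1*213 = 27516 - 213 = 27303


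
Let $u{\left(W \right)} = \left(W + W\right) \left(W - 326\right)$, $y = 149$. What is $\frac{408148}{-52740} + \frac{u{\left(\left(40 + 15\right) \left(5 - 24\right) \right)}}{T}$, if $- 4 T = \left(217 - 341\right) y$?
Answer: $\frac{37308858247}{60901515} \approx 612.61$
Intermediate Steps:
$T = 4619$ ($T = - \frac{\left(217 - 341\right) 149}{4} = - \frac{\left(-124\right) 149}{4} = \left(- \frac{1}{4}\right) \left(-18476\right) = 4619$)
$u{\left(W \right)} = 2 W \left(-326 + W\right)$
$\frac{408148}{-52740} + \frac{u{\left(\left(40 + 15\right) \left(5 - 24\right) \right)}}{T} = \frac{408148}{-52740} + \frac{2 \left(40 + 15\right) \left(5 - 24\right) \left(-326 + \left(40 + 15\right) \left(5 - 24\right)\right)}{4619} = 408148 \left(- \frac{1}{52740}\right) + 2 \cdot 55 \left(-19\right) \left(-326 + 55 \left(-19\right)\right) \frac{1}{4619} = - \frac{102037}{13185} + 2 \left(-1045\right) \left(-326 - 1045\right) \frac{1}{4619} = - \frac{102037}{13185} + 2 \left(-1045\right) \left(-1371\right) \frac{1}{4619} = - \frac{102037}{13185} + 2865390 \cdot \frac{1}{4619} = - \frac{102037}{13185} + \frac{2865390}{4619} = \frac{37308858247}{60901515}$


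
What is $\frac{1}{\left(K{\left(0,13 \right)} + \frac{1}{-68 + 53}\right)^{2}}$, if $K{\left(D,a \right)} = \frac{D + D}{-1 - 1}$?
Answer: $225$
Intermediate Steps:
$K{\left(D,a \right)} = - D$ ($K{\left(D,a \right)} = \frac{2 D}{-2} = 2 D \left(- \frac{1}{2}\right) = - D$)
$\frac{1}{\left(K{\left(0,13 \right)} + \frac{1}{-68 + 53}\right)^{2}} = \frac{1}{\left(\left(-1\right) 0 + \frac{1}{-68 + 53}\right)^{2}} = \frac{1}{\left(0 + \frac{1}{-15}\right)^{2}} = \frac{1}{\left(0 - \frac{1}{15}\right)^{2}} = \frac{1}{\left(- \frac{1}{15}\right)^{2}} = \frac{1}{\frac{1}{225}} = 225$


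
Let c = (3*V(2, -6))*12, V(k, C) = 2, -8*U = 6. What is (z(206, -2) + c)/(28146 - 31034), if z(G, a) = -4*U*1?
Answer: -75/2888 ≈ -0.025970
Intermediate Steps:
U = -¾ (U = -⅛*6 = -¾ ≈ -0.75000)
z(G, a) = 3 (z(G, a) = -4*(-¾)*1 = 3*1 = 3)
c = 72 (c = (3*2)*12 = 6*12 = 72)
(z(206, -2) + c)/(28146 - 31034) = (3 + 72)/(28146 - 31034) = 75/(-2888) = 75*(-1/2888) = -75/2888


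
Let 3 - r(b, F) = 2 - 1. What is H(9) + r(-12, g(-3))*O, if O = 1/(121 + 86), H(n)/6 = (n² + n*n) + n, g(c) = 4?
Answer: 212384/207 ≈ 1026.0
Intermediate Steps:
H(n) = 6*n + 12*n² (H(n) = 6*((n² + n*n) + n) = 6*((n² + n²) + n) = 6*(2*n² + n) = 6*(n + 2*n²) = 6*n + 12*n²)
O = 1/207 ≈ 0.0048309
r(b, F) = 2 (r(b, F) = 3 - (2 - 1) = 3 - 1*1 = 3 - 1 = 2)
H(9) + r(-12, g(-3))*O = 6*9*(1 + 2*9) + 2*(1/207) = 6*9*(1 + 18) + 2/207 = 6*9*19 + 2/207 = 1026 + 2/207 = 212384/207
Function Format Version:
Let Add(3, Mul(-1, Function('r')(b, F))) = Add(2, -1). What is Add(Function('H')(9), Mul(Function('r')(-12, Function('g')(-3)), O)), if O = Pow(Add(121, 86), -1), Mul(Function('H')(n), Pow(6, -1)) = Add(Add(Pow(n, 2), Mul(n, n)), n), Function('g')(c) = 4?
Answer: Rational(212384, 207) ≈ 1026.0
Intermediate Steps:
Function('H')(n) = Add(Mul(6, n), Mul(12, Pow(n, 2))) (Function('H')(n) = Mul(6, Add(Add(Pow(n, 2), Mul(n, n)), n)) = Mul(6, Add(Add(Pow(n, 2), Pow(n, 2)), n)) = Mul(6, Add(Mul(2, Pow(n, 2)), n)) = Mul(6, Add(n, Mul(2, Pow(n, 2)))) = Add(Mul(6, n), Mul(12, Pow(n, 2))))
O = Rational(1, 207) (O = Pow(207, -1) = Rational(1, 207) ≈ 0.0048309)
Function('r')(b, F) = 2 (Function('r')(b, F) = Add(3, Mul(-1, Add(2, -1))) = Add(3, Mul(-1, 1)) = Add(3, -1) = 2)
Add(Function('H')(9), Mul(Function('r')(-12, Function('g')(-3)), O)) = Add(Mul(6, 9, Add(1, Mul(2, 9))), Mul(2, Rational(1, 207))) = Add(Mul(6, 9, Add(1, 18)), Rational(2, 207)) = Add(Mul(6, 9, 19), Rational(2, 207)) = Add(1026, Rational(2, 207)) = Rational(212384, 207)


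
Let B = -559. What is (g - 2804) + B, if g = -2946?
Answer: -6309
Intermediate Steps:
(g - 2804) + B = (-2946 - 2804) - 559 = -5750 - 559 = -6309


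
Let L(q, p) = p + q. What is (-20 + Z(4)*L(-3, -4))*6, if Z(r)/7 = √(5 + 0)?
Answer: -120 - 294*√5 ≈ -777.40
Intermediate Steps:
Z(r) = 7*√5 (Z(r) = 7*√(5 + 0) = 7*√5)
(-20 + Z(4)*L(-3, -4))*6 = (-20 + (7*√5)*(-4 - 3))*6 = (-20 + (7*√5)*(-7))*6 = (-20 - 49*√5)*6 = -120 - 294*√5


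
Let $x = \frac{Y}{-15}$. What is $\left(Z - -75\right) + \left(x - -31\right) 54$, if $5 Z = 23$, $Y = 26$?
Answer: $1660$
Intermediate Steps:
$Z = \frac{23}{5}$ ($Z = \frac{1}{5} \cdot 23 = \frac{23}{5} \approx 4.6$)
$x = - \frac{26}{15}$ ($x = \frac{26}{-15} = 26 \left(- \frac{1}{15}\right) = - \frac{26}{15} \approx -1.7333$)
$\left(Z - -75\right) + \left(x - -31\right) 54 = \left(\frac{23}{5} - -75\right) + \left(- \frac{26}{15} - -31\right) 54 = \left(\frac{23}{5} + 75\right) + \left(- \frac{26}{15} + 31\right) 54 = \frac{398}{5} + \frac{439}{15} \cdot 54 = \frac{398}{5} + \frac{7902}{5} = 1660$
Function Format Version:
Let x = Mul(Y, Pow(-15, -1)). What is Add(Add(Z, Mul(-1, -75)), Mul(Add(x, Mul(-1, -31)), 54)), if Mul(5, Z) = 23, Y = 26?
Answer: 1660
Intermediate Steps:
Z = Rational(23, 5) (Z = Mul(Rational(1, 5), 23) = Rational(23, 5) ≈ 4.6000)
x = Rational(-26, 15) (x = Mul(26, Pow(-15, -1)) = Mul(26, Rational(-1, 15)) = Rational(-26, 15) ≈ -1.7333)
Add(Add(Z, Mul(-1, -75)), Mul(Add(x, Mul(-1, -31)), 54)) = Add(Add(Rational(23, 5), Mul(-1, -75)), Mul(Add(Rational(-26, 15), Mul(-1, -31)), 54)) = Add(Add(Rational(23, 5), 75), Mul(Add(Rational(-26, 15), 31), 54)) = Add(Rational(398, 5), Mul(Rational(439, 15), 54)) = Add(Rational(398, 5), Rational(7902, 5)) = 1660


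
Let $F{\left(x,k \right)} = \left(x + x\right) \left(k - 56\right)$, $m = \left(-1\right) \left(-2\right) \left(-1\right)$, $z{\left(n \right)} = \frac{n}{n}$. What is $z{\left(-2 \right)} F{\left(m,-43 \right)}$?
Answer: $396$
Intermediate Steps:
$z{\left(n \right)} = 1$
$m = -2$ ($m = 2 \left(-1\right) = -2$)
$F{\left(x,k \right)} = 2 x \left(-56 + k\right)$
$z{\left(-2 \right)} F{\left(m,-43 \right)} = 1 \cdot 2 \left(-2\right) \left(-56 - 43\right) = 1 \cdot 2 \left(-2\right) \left(-99\right) = 1 \cdot 396 = 396$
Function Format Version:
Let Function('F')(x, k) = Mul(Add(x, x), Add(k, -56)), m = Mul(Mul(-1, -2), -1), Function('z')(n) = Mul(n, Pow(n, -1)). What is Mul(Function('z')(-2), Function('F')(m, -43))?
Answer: 396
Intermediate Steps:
Function('z')(n) = 1
m = -2 (m = Mul(2, -1) = -2)
Function('F')(x, k) = Mul(2, x, Add(-56, k)) (Function('F')(x, k) = Mul(Mul(2, x), Add(-56, k)) = Mul(2, x, Add(-56, k)))
Mul(Function('z')(-2), Function('F')(m, -43)) = Mul(1, Mul(2, -2, Add(-56, -43))) = Mul(1, Mul(2, -2, -99)) = Mul(1, 396) = 396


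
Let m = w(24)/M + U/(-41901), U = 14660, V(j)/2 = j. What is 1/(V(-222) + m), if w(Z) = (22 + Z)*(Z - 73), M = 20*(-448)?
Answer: -26816640/11909224499 ≈ -0.0022518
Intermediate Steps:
V(j) = 2*j
M = -8960
w(Z) = (-73 + Z)*(22 + Z) (w(Z) = (22 + Z)*(-73 + Z) = (-73 + Z)*(22 + Z))
m = -2636339/26816640 (m = (-1606 + 24² - 51*24)/(-8960) + 14660/(-41901) = (-1606 + 576 - 1224)*(-1/8960) + 14660*(-1/41901) = -2254*(-1/8960) - 14660/41901 = 161/640 - 14660/41901 = -2636339/26816640 ≈ -0.098310)
1/(V(-222) + m) = 1/(2*(-222) - 2636339/26816640) = 1/(-444 - 2636339/26816640) = 1/(-11909224499/26816640) = -26816640/11909224499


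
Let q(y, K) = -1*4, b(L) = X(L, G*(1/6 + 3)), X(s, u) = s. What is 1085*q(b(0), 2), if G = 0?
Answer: -4340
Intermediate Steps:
b(L) = L
q(y, K) = -4
1085*q(b(0), 2) = 1085*(-4) = -4340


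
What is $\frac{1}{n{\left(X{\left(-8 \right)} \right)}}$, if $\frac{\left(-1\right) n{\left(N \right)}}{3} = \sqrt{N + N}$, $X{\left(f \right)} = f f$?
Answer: $- \frac{\sqrt{2}}{48} \approx -0.029463$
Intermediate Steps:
$X{\left(f \right)} = f^{2}$
$n{\left(N \right)} = - 3 \sqrt{2} \sqrt{N}$ ($n{\left(N \right)} = - 3 \sqrt{N + N} = - 3 \sqrt{2 N} = - 3 \sqrt{2} \sqrt{N}$)
$\frac{1}{n{\left(X{\left(-8 \right)} \right)}} = \frac{1}{\left(-3\right) \sqrt{2} \sqrt{\left(-8\right)^{2}}} = \frac{1}{\left(-3\right) \sqrt{2} \sqrt{64}} = \frac{1}{\left(-3\right) \sqrt{2} \cdot 8} = \frac{1}{\left(-24\right) \sqrt{2}} = - \frac{\sqrt{2}}{48}$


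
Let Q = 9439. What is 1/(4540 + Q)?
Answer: 1/13979 ≈ 7.1536e-5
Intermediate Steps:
1/(4540 + Q) = 1/(4540 + 9439) = 1/13979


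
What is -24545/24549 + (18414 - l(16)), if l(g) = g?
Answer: 451627957/24549 ≈ 18397.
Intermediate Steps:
-24545/24549 + (18414 - l(16)) = -24545/24549 + (18414 - 1*16) = -24545*1/24549 + (18414 - 16) = -24545/24549 + 18398 = 451627957/24549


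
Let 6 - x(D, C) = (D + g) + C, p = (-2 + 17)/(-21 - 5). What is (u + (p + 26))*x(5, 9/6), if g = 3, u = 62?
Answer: -15911/52 ≈ -305.98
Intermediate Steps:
p = -15/26 (p = 15/(-26) = 15*(-1/26) = -15/26 ≈ -0.57692)
x(D, C) = 3 - C - D (x(D, C) = 6 - ((D + 3) + C) = 6 - ((3 + D) + C) = 6 - (3 + C + D) = 6 + (-3 - C - D) = 3 - C - D)
(u + (p + 26))*x(5, 9/6) = (62 + (-15/26 + 26))*(3 - 9/6 - 1*5) = (62 + 661/26)*(3 - 9/6 - 5) = 2273*(3 - 1*3/2 - 5)/26 = 2273*(3 - 3/2 - 5)/26 = (2273/26)*(-7/2) = -15911/52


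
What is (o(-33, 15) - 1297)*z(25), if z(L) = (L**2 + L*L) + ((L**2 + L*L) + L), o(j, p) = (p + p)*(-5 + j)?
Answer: -6153425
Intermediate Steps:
o(j, p) = 2*p*(-5 + j) (o(j, p) = (2*p)*(-5 + j) = 2*p*(-5 + j))
z(L) = L + 4*L**2 (z(L) = (L**2 + L**2) + ((L**2 + L**2) + L) = 2*L**2 + (2*L**2 + L) = 2*L**2 + (L + 2*L**2) = L + 4*L**2)
(o(-33, 15) - 1297)*z(25) = (2*15*(-5 - 33) - 1297)*(25*(1 + 4*25)) = (2*15*(-38) - 1297)*(25*(1 + 100)) = (-1140 - 1297)*(25*101) = -2437*2525 = -6153425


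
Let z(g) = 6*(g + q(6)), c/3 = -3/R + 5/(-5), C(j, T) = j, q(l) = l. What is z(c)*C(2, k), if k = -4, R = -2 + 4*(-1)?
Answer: 54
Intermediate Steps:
R = -6 (R = -2 - 4 = -6)
c = -3/2 (c = 3*(-3/(-6) + 5/(-5)) = 3*(-3*(-⅙) + 5*(-⅕)) = 3*(½ - 1) = 3*(-½) = -3/2 ≈ -1.5000)
z(g) = 36 + 6*g (z(g) = 6*(g + 6) = 6*(6 + g) = 36 + 6*g)
z(c)*C(2, k) = (36 + 6*(-3/2))*2 = (36 - 9)*2 = 27*2 = 54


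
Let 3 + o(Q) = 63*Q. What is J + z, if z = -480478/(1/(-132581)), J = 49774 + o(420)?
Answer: 63702329949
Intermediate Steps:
o(Q) = -3 + 63*Q
J = 76231 (J = 49774 + (-3 + 63*420) = 49774 + (-3 + 26460) = 49774 + 26457 = 76231)
z = 63702253718 (z = -480478/(-1/132581) = -480478*(-132581) = 63702253718)
J + z = 76231 + 63702253718 = 63702329949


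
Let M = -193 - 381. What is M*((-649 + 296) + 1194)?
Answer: -482734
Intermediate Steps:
M = -574
M*((-649 + 296) + 1194) = -574*((-649 + 296) + 1194) = -574*(-353 + 1194) = -574*841 = -482734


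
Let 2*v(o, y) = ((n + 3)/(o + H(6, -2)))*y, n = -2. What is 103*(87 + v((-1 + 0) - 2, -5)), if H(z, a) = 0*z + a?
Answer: 18025/2 ≈ 9012.5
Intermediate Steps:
H(z, a) = a (H(z, a) = 0 + a = a)
v(o, y) = y/(2*(-2 + o)) (v(o, y) = (((-2 + 3)/(o - 2))*y)/2 = ((1/(-2 + o))*y)/2 = (y/(-2 + o))/2 = y/(2*(-2 + o)))
103*(87 + v((-1 + 0) - 2, -5)) = 103*(87 + (½)*(-5)/(-2 + ((-1 + 0) - 2))) = 103*(87 + (½)*(-5)/(-2 + (-1 - 2))) = 103*(87 + (½)*(-5)/(-2 - 3)) = 103*(87 + (½)*(-5)/(-5)) = 103*(87 + (½)*(-5)*(-⅕)) = 103*(87 + ½) = 103*(175/2) = 18025/2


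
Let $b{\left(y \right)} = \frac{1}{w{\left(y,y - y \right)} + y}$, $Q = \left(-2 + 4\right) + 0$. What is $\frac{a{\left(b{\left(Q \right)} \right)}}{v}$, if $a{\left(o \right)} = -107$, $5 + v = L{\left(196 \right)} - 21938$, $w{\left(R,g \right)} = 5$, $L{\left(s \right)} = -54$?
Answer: $\frac{107}{21997} \approx 0.0048643$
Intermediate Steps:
$Q = 2$ ($Q = 2 + 0 = 2$)
$v = -21997$ ($v = -5 - 21992 = -21997$)
$b{\left(y \right)} = \frac{1}{5 + y}$
$\frac{a{\left(b{\left(Q \right)} \right)}}{v} = - \frac{107}{-21997} = \left(-107\right) \left(- \frac{1}{21997}\right) = \frac{107}{21997}$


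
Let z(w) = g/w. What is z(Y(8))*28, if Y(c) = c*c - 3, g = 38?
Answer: 1064/61 ≈ 17.443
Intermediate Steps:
Y(c) = -3 + c² (Y(c) = c² - 3 = -3 + c²)
z(w) = 38/w
z(Y(8))*28 = (38/(-3 + 8²))*28 = (38/(-3 + 64))*28 = (38/61)*28 = 1064/61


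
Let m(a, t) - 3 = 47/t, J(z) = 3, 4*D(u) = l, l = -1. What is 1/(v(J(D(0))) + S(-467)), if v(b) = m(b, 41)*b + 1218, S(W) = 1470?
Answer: 41/110718 ≈ 0.00037031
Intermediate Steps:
D(u) = -¼ (D(u) = (¼)*(-1) = -¼)
m(a, t) = 3 + 47/t
v(b) = 1218 + 170*b/41 (v(b) = (3 + 47/41)*b + 1218 = 170*b/41 + 1218 = 1218 + 170*b/41)
1/(v(J(D(0))) + S(-467)) = 1/((1218 + (170/41)*3) + 1470) = 1/((1218 + 510/41) + 1470) = 1/(50448/41 + 1470) = 1/(110718/41) = 41/110718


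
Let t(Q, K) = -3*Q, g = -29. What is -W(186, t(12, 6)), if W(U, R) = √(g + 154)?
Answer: -5*√5 ≈ -11.180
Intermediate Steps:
W(U, R) = 5*√5 (W(U, R) = √(-29 + 154) = √125 = 5*√5)
-W(186, t(12, 6)) = -5*√5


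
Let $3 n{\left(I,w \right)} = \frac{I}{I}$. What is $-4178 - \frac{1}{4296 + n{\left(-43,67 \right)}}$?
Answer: $- \frac{53850245}{12889} \approx -4178.0$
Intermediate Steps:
$n{\left(I,w \right)} = \frac{1}{3}$ ($n{\left(I,w \right)} = \frac{I \frac{1}{I}}{3} = \frac{1}{3} \cdot 1 = \frac{1}{3}$)
$-4178 - \frac{1}{4296 + n{\left(-43,67 \right)}} = -4178 - \frac{1}{4296 + \frac{1}{3}} = -4178 - \frac{1}{\frac{12889}{3}} = -4178 - \frac{3}{12889} = - \frac{53850245}{12889}$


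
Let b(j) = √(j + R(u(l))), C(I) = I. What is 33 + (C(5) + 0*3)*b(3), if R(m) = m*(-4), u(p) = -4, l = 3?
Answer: 33 + 5*√19 ≈ 54.794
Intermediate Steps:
R(m) = -4*m
b(j) = √(16 + j) (b(j) = √(j - 4*(-4)) = √(j + 16) = √(16 + j))
33 + (C(5) + 0*3)*b(3) = 33 + (5 + 0*3)*√(16 + 3) = 33 + (5 + 0)*√19 = 33 + 5*√19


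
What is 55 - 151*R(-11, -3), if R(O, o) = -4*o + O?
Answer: -96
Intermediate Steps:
R(O, o) = O - 4*o
55 - 151*R(-11, -3) = 55 - 151*(-11 - 4*(-3)) = 55 - 151*(-11 + 12) = 55 - 151*1 = 55 - 151 = -96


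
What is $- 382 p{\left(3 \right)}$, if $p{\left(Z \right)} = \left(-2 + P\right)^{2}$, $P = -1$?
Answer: $-3438$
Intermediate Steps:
$p{\left(Z \right)} = 9$ ($p{\left(Z \right)} = \left(-2 - 1\right)^{2} = \left(-3\right)^{2} = 9$)
$- 382 p{\left(3 \right)} = \left(-382\right) 9 = -3438$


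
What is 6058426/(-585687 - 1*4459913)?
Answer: -178189/148400 ≈ -1.2007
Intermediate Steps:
6058426/(-585687 - 1*4459913) = 6058426/(-585687 - 4459913) = 6058426/(-5045600) = 6058426*(-1/5045600) = -178189/148400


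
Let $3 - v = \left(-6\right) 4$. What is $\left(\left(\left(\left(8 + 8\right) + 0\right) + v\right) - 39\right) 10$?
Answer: $40$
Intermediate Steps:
$v = 27$ ($v = 3 - \left(-6\right) 4 = 3 - -24 = 3 + 24 = 27$)
$\left(\left(\left(\left(8 + 8\right) + 0\right) + v\right) - 39\right) 10 = \left(\left(\left(\left(8 + 8\right) + 0\right) + 27\right) - 39\right) 10 = \left(\left(\left(16 + 0\right) + 27\right) - 39\right) 10 = \left(\left(16 + 27\right) - 39\right) 10 = \left(43 - 39\right) 10 = 4 \cdot 10 = 40$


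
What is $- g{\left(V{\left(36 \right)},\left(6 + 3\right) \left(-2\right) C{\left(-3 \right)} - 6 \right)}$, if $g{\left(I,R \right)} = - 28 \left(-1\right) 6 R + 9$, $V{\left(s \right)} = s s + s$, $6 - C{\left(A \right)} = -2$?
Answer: $25191$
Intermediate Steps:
$C{\left(A \right)} = 8$ ($C{\left(A \right)} = 6 - -2 = 6 + 2 = 8$)
$V{\left(s \right)} = s + s^{2}$ ($V{\left(s \right)} = s^{2} + s = s + s^{2}$)
$g{\left(I,R \right)} = 9 + 168 R$ ($g{\left(I,R \right)} = - 28 \left(- 6 R\right) + 9 = 168 R + 9 = 9 + 168 R$)
$- g{\left(V{\left(36 \right)},\left(6 + 3\right) \left(-2\right) C{\left(-3 \right)} - 6 \right)} = - (9 + 168 \left(\left(6 + 3\right) \left(-2\right) 8 - 6\right)) = - (9 + 168 \left(9 \left(-2\right) 8 - 6\right)) = - (9 + 168 \left(\left(-18\right) 8 - 6\right)) = - (9 + 168 \left(-144 - 6\right)) = - (9 + 168 \left(-150\right)) = - (9 - 25200) = \left(-1\right) \left(-25191\right) = 25191$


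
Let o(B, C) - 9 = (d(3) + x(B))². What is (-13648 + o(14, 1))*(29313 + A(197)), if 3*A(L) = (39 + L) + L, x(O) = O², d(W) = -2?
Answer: 706887628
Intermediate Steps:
o(B, C) = 9 + (-2 + B²)²
A(L) = 13 + 2*L/3 (A(L) = ((39 + L) + L)/3 = (39 + 2*L)/3 = 13 + 2*L/3)
(-13648 + o(14, 1))*(29313 + A(197)) = (-13648 + (9 + (-2 + 14²)²))*(29313 + (13 + (⅔)*197)) = (-13648 + (9 + (-2 + 196)²))*(29313 + (13 + 394/3)) = (-13648 + (9 + 194²))*(29313 + 433/3) = (-13648 + (9 + 37636))*(88372/3) = (-13648 + 37645)*(88372/3) = 23997*(88372/3) = 706887628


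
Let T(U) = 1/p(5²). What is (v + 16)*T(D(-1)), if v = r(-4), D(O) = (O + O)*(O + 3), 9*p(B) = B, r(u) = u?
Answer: 108/25 ≈ 4.3200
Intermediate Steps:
p(B) = B/9
D(O) = 2*O*(3 + O) (D(O) = (2*O)*(3 + O) = 2*O*(3 + O))
v = -4
T(U) = 9/25 (T(U) = 1/((⅑)*5²) = 1/((⅑)*25) = 1/(25/9) = 1*(9/25) = 9/25)
(v + 16)*T(D(-1)) = (-4 + 16)*(9/25) = 12*(9/25) = 108/25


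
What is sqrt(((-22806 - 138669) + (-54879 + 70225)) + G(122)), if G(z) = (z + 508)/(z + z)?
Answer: I*sqrt(2174945606)/122 ≈ 382.26*I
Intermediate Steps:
G(z) = (508 + z)/(2*z) (G(z) = (508 + z)/((2*z)) = (508 + z)*(1/(2*z)) = (508 + z)/(2*z))
sqrt(((-22806 - 138669) + (-54879 + 70225)) + G(122)) = sqrt(((-22806 - 138669) + (-54879 + 70225)) + (1/2)*(508 + 122)/122) = sqrt((-161475 + 15346) + (1/2)*(1/122)*630) = sqrt(-146129 + 315/122) = sqrt(-17827423/122) = I*sqrt(2174945606)/122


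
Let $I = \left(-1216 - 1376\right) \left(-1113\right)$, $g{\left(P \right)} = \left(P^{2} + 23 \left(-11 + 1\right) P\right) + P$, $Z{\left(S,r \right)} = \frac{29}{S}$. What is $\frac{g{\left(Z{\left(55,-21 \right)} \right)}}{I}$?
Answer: $- \frac{182207}{4363405200} \approx -4.1758 \cdot 10^{-5}$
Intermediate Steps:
$g{\left(P \right)} = P^{2} - 229 P$ ($g{\left(P \right)} = \left(P^{2} + 23 \left(-10\right) P\right) + P = \left(P^{2} - 230 P\right) + P = P^{2} - 229 P$)
$I = 2884896$ ($I = \left(-2592\right) \left(-1113\right) = 2884896$)
$\frac{g{\left(Z{\left(55,-21 \right)} \right)}}{I} = \frac{\frac{29}{55} \left(-229 + \frac{29}{55}\right)}{2884896} = 29 \cdot \frac{1}{55} \left(-229 + 29 \cdot \frac{1}{55}\right) \frac{1}{2884896} = \frac{29 \left(-229 + \frac{29}{55}\right)}{55} \cdot \frac{1}{2884896} = \frac{29}{55} \left(- \frac{12566}{55}\right) \frac{1}{2884896} = \left(- \frac{364414}{3025}\right) \frac{1}{2884896} = - \frac{182207}{4363405200}$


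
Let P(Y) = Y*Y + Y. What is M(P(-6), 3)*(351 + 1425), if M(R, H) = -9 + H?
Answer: -10656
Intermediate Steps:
P(Y) = Y + Y² (P(Y) = Y² + Y = Y + Y²)
M(P(-6), 3)*(351 + 1425) = (-9 + 3)*(351 + 1425) = -6*1776 = -10656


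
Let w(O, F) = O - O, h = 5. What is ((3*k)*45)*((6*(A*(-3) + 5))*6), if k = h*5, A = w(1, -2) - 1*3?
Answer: 1701000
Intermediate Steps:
w(O, F) = 0
A = -3 (A = 0 - 1*3 = 0 - 3 = -3)
k = 25 (k = 5*5 = 25)
((3*k)*45)*((6*(A*(-3) + 5))*6) = ((3*25)*45)*((6*(-3*(-3) + 5))*6) = (75*45)*((6*(9 + 5))*6) = 3375*((6*14)*6) = 3375*(84*6) = 3375*504 = 1701000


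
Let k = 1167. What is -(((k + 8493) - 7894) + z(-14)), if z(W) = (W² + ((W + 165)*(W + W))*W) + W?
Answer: -61140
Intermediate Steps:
z(W) = W + W² + 2*W²*(165 + W) (z(W) = (W² + ((165 + W)*(2*W))*W) + W = (W² + (2*W*(165 + W))*W) + W = (W² + 2*W²*(165 + W)) + W = W + W² + 2*W²*(165 + W))
-(((k + 8493) - 7894) + z(-14)) = -(((1167 + 8493) - 7894) - 14*(1 + 2*(-14)² + 331*(-14))) = -((9660 - 7894) - 14*(1 + 2*196 - 4634)) = -(1766 - 14*(1 + 392 - 4634)) = -(1766 - 14*(-4241)) = -(1766 + 59374) = -1*61140 = -61140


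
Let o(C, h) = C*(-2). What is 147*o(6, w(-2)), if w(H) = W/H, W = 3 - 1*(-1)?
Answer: -1764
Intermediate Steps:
W = 4 (W = 3 + 1 = 4)
w(H) = 4/H
o(C, h) = -2*C
147*o(6, w(-2)) = 147*(-2*6) = 147*(-12) = -1764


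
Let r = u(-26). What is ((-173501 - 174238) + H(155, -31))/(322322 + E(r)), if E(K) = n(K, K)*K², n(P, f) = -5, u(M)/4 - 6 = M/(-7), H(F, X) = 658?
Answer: -17006969/15423858 ≈ -1.1026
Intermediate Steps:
u(M) = 24 - 4*M/7 (u(M) = 24 + 4*(M/(-7)) = 24 + 4*(M*(-⅐)) = 24 + 4*(-M/7) = 24 - 4*M/7)
r = 272/7 (r = 24 - 4/7*(-26) = 24 + 104/7 = 272/7 ≈ 38.857)
E(K) = -5*K²
((-173501 - 174238) + H(155, -31))/(322322 + E(r)) = ((-173501 - 174238) + 658)/(322322 - 5*(272/7)²) = (-347739 + 658)/(322322 - 5*73984/49) = -347081/(322322 - 369920/49) = -347081/15423858/49 = -347081*49/15423858 = -17006969/15423858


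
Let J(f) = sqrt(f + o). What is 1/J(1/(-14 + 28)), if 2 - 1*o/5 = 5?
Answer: -I*sqrt(2926)/209 ≈ -0.25882*I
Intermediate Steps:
o = -15 (o = 10 - 5*5 = 10 - 25 = -15)
J(f) = sqrt(-15 + f) (J(f) = sqrt(f - 15) = sqrt(-15 + f))
1/J(1/(-14 + 28)) = 1/(sqrt(-15 + 1/(-14 + 28))) = 1/(sqrt(-15 + 1/14)) = 1/(sqrt(-209/14)) = 1/(I*sqrt(2926)/14) = -I*sqrt(2926)/209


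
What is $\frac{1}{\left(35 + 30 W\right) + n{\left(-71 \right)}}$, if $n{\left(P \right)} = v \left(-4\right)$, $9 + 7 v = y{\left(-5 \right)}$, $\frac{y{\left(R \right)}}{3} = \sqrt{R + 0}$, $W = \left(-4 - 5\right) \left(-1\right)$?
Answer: $\frac{2171}{673423} + \frac{12 i \sqrt{5}}{673423} \approx 0.0032238 + 3.9845 \cdot 10^{-5} i$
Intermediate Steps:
$W = 9$ ($W = \left(-9\right) \left(-1\right) = 9$)
$y{\left(R \right)} = 3 \sqrt{R}$ ($y{\left(R \right)} = 3 \sqrt{R + 0} = 3 \sqrt{R}$)
$v = - \frac{9}{7} + \frac{3 i \sqrt{5}}{7}$ ($v = - \frac{9}{7} + \frac{3 \sqrt{-5}}{7} = - \frac{9}{7} + \frac{3 i \sqrt{5}}{7} \approx -1.2857 + 0.95831 i$)
$n{\left(P \right)} = \frac{36}{7} - \frac{12 i \sqrt{5}}{7}$ ($n{\left(P \right)} = \left(- \frac{9}{7} + \frac{3 i \sqrt{5}}{7}\right) \left(-4\right) = \frac{36}{7} - \frac{12 i \sqrt{5}}{7}$)
$\frac{1}{\left(35 + 30 W\right) + n{\left(-71 \right)}} = \frac{1}{\left(35 + 30 \cdot 9\right) + \left(\frac{36}{7} - \frac{12 i \sqrt{5}}{7}\right)} = \frac{1}{\left(35 + 270\right) + \left(\frac{36}{7} - \frac{12 i \sqrt{5}}{7}\right)} = \frac{1}{305 + \left(\frac{36}{7} - \frac{12 i \sqrt{5}}{7}\right)} = \frac{1}{\frac{2171}{7} - \frac{12 i \sqrt{5}}{7}}$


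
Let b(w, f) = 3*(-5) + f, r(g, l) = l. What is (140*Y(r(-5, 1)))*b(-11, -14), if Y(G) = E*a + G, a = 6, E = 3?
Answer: -77140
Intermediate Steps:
Y(G) = 18 + G (Y(G) = 3*6 + G = 18 + G)
b(w, f) = -15 + f
(140*Y(r(-5, 1)))*b(-11, -14) = (140*(18 + 1))*(-15 - 14) = (140*19)*(-29) = 2660*(-29) = -77140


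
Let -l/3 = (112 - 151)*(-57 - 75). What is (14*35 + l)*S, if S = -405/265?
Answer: 1211274/53 ≈ 22854.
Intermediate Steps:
S = -81/53 (S = -405*1/265 = -81/53 ≈ -1.5283)
l = -15444 (l = -3*(112 - 151)*(-57 - 75) = -(-117)*(-132) = -3*5148 = -15444)
(14*35 + l)*S = (14*35 - 15444)*(-81/53) = (490 - 15444)*(-81/53) = -14954*(-81/53) = 1211274/53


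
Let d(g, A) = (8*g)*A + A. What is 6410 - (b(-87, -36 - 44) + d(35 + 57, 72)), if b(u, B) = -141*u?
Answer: -58921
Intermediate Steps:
d(g, A) = A + 8*A*g (d(g, A) = 8*A*g + A = A + 8*A*g)
6410 - (b(-87, -36 - 44) + d(35 + 57, 72)) = 6410 - (-141*(-87) + 72*(1 + 8*(35 + 57))) = 6410 - (12267 + 72*(1 + 8*92)) = 6410 - (12267 + 72*(1 + 736)) = 6410 - (12267 + 72*737) = 6410 - (12267 + 53064) = 6410 - 1*65331 = 6410 - 65331 = -58921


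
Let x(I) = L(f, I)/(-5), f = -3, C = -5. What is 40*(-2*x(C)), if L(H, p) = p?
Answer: -80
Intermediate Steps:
x(I) = -I/5 (x(I) = I/(-5) = I*(-1/5) = -I/5)
40*(-2*x(C)) = 40*(-(-2)*(-5)/5) = 40*(-2*1) = 40*(-2) = -80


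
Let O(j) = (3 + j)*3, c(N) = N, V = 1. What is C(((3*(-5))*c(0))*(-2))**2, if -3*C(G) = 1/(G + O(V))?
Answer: 1/1296 ≈ 0.00077160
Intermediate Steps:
O(j) = 9 + 3*j
C(G) = -1/(3*(12 + G)) (C(G) = -1/(3*(G + (9 + 3*1))) = -1/(3*(G + (9 + 3))) = -1/(3*(G + 12)) = -1/(3*(12 + G)))
C(((3*(-5))*c(0))*(-2))**2 = (-1/(36 + 3*(((3*(-5))*0)*(-2))))**2 = (-1/(36 + 3*(-15*0*(-2))))**2 = (-1/(36 + 3*(0*(-2))))**2 = (-1/(36 + 3*0))**2 = (-1/(36 + 0))**2 = (-1/36)**2 = 1/1296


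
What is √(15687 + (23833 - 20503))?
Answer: 3*√2113 ≈ 137.90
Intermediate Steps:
√(15687 + (23833 - 20503)) = √(15687 + 3330) = √19017 = 3*√2113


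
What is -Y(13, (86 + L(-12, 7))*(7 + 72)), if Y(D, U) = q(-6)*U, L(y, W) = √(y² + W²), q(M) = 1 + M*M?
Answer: -251378 - 2923*√193 ≈ -2.9199e+5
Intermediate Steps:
q(M) = 1 + M²
L(y, W) = √(W² + y²)
Y(D, U) = 37*U (Y(D, U) = (1 + (-6)²)*U = (1 + 36)*U = 37*U)
-Y(13, (86 + L(-12, 7))*(7 + 72)) = -37*(86 + √(7² + (-12)²))*(7 + 72) = -37*(86 + √(49 + 144))*79 = -37*(86 + √193)*79 = -37*(6794 + 79*√193) = -(251378 + 2923*√193) = -251378 - 2923*√193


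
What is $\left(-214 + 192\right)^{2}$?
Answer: $484$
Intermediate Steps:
$\left(-214 + 192\right)^{2} = \left(-22\right)^{2} = 484$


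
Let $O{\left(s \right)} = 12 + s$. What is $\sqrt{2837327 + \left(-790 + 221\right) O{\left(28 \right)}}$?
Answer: $\sqrt{2814567} \approx 1677.7$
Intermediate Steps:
$\sqrt{2837327 + \left(-790 + 221\right) O{\left(28 \right)}} = \sqrt{2837327 + \left(-790 + 221\right) \left(12 + 28\right)} = \sqrt{2837327 - 22760} = \sqrt{2814567}$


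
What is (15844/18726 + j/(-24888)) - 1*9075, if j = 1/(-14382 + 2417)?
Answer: -2811132757437933/309795578440 ≈ -9074.2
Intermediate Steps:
j = -1/11965 (j = 1/(-11965) = -1/11965 ≈ -8.3577e-5)
(15844/18726 + j/(-24888)) - 1*9075 = (15844/18726 - 1/11965/(-24888)) - 1*9075 = (15844*(1/18726) - 1/11965*(-1/24888)) - 9075 = (7922/9363 + 1/297784920) - 9075 = 262116905067/309795578440 - 9075 = -2811132757437933/309795578440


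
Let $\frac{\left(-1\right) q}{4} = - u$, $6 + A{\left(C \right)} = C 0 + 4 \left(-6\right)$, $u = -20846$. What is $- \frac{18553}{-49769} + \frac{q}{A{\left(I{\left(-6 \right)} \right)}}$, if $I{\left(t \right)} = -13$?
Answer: $\frac{2075247443}{746535} \approx 2779.8$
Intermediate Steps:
$A{\left(C \right)} = -30$ ($A{\left(C \right)} = -6 + \left(C 0 + 4 \left(-6\right)\right) = -6 + \left(0 - 24\right) = -6 - 24 = -30$)
$q = -83384$ ($q = - 4 \left(\left(-1\right) \left(-20846\right)\right) = \left(-4\right) 20846 = -83384$)
$- \frac{18553}{-49769} + \frac{q}{A{\left(I{\left(-6 \right)} \right)}} = - \frac{18553}{-49769} - \frac{83384}{-30} = \left(-18553\right) \left(- \frac{1}{49769}\right) - - \frac{41692}{15} = \frac{18553}{49769} + \frac{41692}{15} = \frac{2075247443}{746535}$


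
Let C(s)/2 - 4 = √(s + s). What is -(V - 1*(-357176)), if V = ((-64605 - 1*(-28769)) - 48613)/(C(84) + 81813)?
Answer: -2391170459896315/6694675369 - 337796*√42/6694675369 ≈ -3.5718e+5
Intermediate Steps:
C(s) = 8 + 2*√2*√s (C(s) = 8 + 2*√(s + s) = 8 + 2*√(2*s) = 8 + 2*(√2*√s) = 8 + 2*√2*√s)
V = -84449/(81821 + 4*√42) (V = ((-64605 - 1*(-28769)) - 48613)/((8 + 2*√2*√84) + 81813) = ((-64605 + 28769) - 48613)/((8 + 2*√2*(2*√21)) + 81813) = (-35836 - 48613)/((8 + 4*√42) + 81813) = -84449/(81821 + 4*√42) ≈ -1.0318)
-(V - 1*(-357176)) = -((-6909701629/6694675369 + 337796*√42/6694675369) - 1*(-357176)) = -((-6909701629/6694675369 + 337796*√42/6694675369) + 357176) = -(2391170459896315/6694675369 + 337796*√42/6694675369) = -2391170459896315/6694675369 - 337796*√42/6694675369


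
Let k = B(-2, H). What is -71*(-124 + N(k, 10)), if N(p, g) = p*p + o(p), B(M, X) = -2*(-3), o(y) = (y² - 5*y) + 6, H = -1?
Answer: 5396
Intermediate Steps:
o(y) = 6 + y² - 5*y
B(M, X) = 6
k = 6
N(p, g) = 6 - 5*p + 2*p² (N(p, g) = p*p + (6 + p² - 5*p) = p² + (6 + p² - 5*p) = 6 - 5*p + 2*p²)
-71*(-124 + N(k, 10)) = -71*(-124 + (6 - 5*6 + 2*6²)) = -71*(-124 + (6 - 30 + 2*36)) = -71*(-124 + (6 - 30 + 72)) = -71*(-124 + 48) = -71*(-76) = 5396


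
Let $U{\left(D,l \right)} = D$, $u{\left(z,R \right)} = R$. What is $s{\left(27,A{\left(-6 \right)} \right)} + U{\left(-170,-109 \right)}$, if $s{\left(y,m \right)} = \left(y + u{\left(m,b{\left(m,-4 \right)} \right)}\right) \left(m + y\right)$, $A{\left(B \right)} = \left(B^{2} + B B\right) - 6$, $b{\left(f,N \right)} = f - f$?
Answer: $2341$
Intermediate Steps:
$b{\left(f,N \right)} = 0$
$A{\left(B \right)} = -6 + 2 B^{2}$ ($A{\left(B \right)} = \left(B^{2} + B^{2}\right) - 6 = 2 B^{2} - 6 = -6 + 2 B^{2}$)
$s{\left(y,m \right)} = y \left(m + y\right)$ ($s{\left(y,m \right)} = \left(y + 0\right) \left(m + y\right) = y \left(m + y\right)$)
$s{\left(27,A{\left(-6 \right)} \right)} + U{\left(-170,-109 \right)} = 27 \left(\left(-6 + 2 \left(-6\right)^{2}\right) + 27\right) - 170 = 27 \left(\left(-6 + 2 \cdot 36\right) + 27\right) - 170 = 27 \left(\left(-6 + 72\right) + 27\right) - 170 = 27 \left(66 + 27\right) - 170 = 27 \cdot 93 - 170 = 2511 - 170 = 2341$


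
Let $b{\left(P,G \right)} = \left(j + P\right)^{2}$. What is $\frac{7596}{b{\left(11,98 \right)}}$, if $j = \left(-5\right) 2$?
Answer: $7596$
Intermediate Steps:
$j = -10$
$b{\left(P,G \right)} = \left(-10 + P\right)^{2}$
$\frac{7596}{b{\left(11,98 \right)}} = \frac{7596}{\left(-10 + 11\right)^{2}} = \frac{7596}{1^{2}} = \frac{7596}{1} = 7596 \cdot 1 = 7596$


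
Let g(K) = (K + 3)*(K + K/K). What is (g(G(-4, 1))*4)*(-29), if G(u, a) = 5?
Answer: -5568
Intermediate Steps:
g(K) = (1 + K)*(3 + K) (g(K) = (3 + K)*(K + 1) = (3 + K)*(1 + K) = (1 + K)*(3 + K))
(g(G(-4, 1))*4)*(-29) = ((3 + 5² + 4*5)*4)*(-29) = ((3 + 25 + 20)*4)*(-29) = (48*4)*(-29) = 192*(-29) = -5568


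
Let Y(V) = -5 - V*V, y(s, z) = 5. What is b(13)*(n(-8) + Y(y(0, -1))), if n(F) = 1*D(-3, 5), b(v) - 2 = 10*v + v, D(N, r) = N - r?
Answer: -5510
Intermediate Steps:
b(v) = 2 + 11*v (b(v) = 2 + (10*v + v) = 2 + 11*v)
Y(V) = -5 - V**2
n(F) = -8 (n(F) = 1*(-3 - 1*5) = 1*(-3 - 5) = 1*(-8) = -8)
b(13)*(n(-8) + Y(y(0, -1))) = (2 + 11*13)*(-8 + (-5 - 1*5**2)) = (2 + 143)*(-8 + (-5 - 1*25)) = 145*(-8 + (-5 - 25)) = 145*(-8 - 30) = 145*(-38) = -5510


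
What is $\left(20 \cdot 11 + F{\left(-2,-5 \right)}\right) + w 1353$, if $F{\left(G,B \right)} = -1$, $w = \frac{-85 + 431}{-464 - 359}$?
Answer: $- \frac{287901}{823} \approx -349.82$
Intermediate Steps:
$w = - \frac{346}{823}$ ($w = \frac{346}{-823} = 346 \left(- \frac{1}{823}\right) = - \frac{346}{823} \approx -0.42041$)
$\left(20 \cdot 11 + F{\left(-2,-5 \right)}\right) + w 1353 = \left(20 \cdot 11 - 1\right) - \frac{468138}{823} = \left(220 - 1\right) - \frac{468138}{823} = 219 - \frac{468138}{823} = - \frac{287901}{823}$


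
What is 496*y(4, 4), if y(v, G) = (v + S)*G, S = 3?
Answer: 13888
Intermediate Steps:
y(v, G) = G*(3 + v) (y(v, G) = (v + 3)*G = (3 + v)*G = G*(3 + v))
496*y(4, 4) = 496*(4*(3 + 4)) = 496*(4*7) = 496*28 = 13888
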